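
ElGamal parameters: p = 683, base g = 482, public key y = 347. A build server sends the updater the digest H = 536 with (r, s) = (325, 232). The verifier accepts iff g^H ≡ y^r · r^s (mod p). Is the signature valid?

valid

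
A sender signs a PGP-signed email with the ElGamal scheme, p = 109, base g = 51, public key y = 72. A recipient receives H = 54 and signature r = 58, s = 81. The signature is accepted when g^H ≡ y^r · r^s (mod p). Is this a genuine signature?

forged

Left side g^H mod p:
51^2 = 2601 ≡ 94
51^4 ≡ 94^2 = 8836 ≡ 7
51^8 ≡ 7^2 = 49
51^16 ≡ 49^2 = 2401 ≡ 3
51^32 ≡ 3^2 = 9
54 = 32 + 16 + 4 + 2, so 51^54 ≡ 9·3·7·94 ≡ 108 (mod 109)
Right side y^r · r^s mod p:
72^2 = 5184 ≡ 61
72^4 ≡ 61^2 = 3721 ≡ 15
72^8 ≡ 15^2 = 225 ≡ 7
72^16 ≡ 7^2 = 49
72^32 ≡ 49^2 = 2401 ≡ 3
58 = 32 + 16 + 8 + 2, so 72^58 ≡ 3·49·7·61 ≡ 94 (mod 109)
58^2 = 3364 ≡ 94
58^4 ≡ 94^2 = 8836 ≡ 7
58^8 ≡ 7^2 = 49
58^16 ≡ 49^2 = 2401 ≡ 3
58^32 ≡ 3^2 = 9
58^64 ≡ 9^2 = 81
81 = 64 + 16 + 1, so 58^81 ≡ 81·3·58 ≡ 33 (mod 109)
94·33 = 3102 ≡ 50 (mod 109)
108 ≠ 50, so verification fails.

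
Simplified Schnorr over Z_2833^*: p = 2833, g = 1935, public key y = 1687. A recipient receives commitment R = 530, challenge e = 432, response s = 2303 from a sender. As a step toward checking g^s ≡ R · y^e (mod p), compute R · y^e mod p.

1617

1687^2 = 2845969 ≡ 1637
1687^4 ≡ 1637^2 = 2679769 ≡ 2584
1687^8 ≡ 2584^2 = 6677056 ≡ 2508
1687^16 ≡ 2508^2 = 6290064 ≡ 804
1687^32 ≡ 804^2 = 646416 ≡ 492
1687^64 ≡ 492^2 = 242064 ≡ 1259
1687^128 ≡ 1259^2 = 1585081 ≡ 1434
1687^256 ≡ 1434^2 = 2056356 ≡ 2431
432 = 256 + 128 + 32 + 16, so 1687^432 ≡ 2431·1434·492·804 ≡ 1024 (mod 2833)
R · y^e ≡ 530·1024 = 542720 ≡ 1617 (mod 2833)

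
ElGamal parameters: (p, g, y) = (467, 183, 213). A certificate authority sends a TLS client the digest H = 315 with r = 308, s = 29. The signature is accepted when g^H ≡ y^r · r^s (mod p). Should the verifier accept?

reject

Left side g^H mod p:
183^2 = 33489 ≡ 332
183^4 ≡ 332^2 = 110224 ≡ 12
183^8 ≡ 12^2 = 144
183^16 ≡ 144^2 = 20736 ≡ 188
183^32 ≡ 188^2 = 35344 ≡ 319
183^64 ≡ 319^2 = 101761 ≡ 422
183^128 ≡ 422^2 = 178084 ≡ 157
183^256 ≡ 157^2 = 24649 ≡ 365
315 = 256 + 32 + 16 + 8 + 2 + 1, so 183^315 ≡ 365·319·188·144·332·183 ≡ 182 (mod 467)
Right side y^r · r^s mod p:
213^2 = 45369 ≡ 70
213^4 ≡ 70^2 = 4900 ≡ 230
213^8 ≡ 230^2 = 52900 ≡ 129
213^16 ≡ 129^2 = 16641 ≡ 296
213^32 ≡ 296^2 = 87616 ≡ 287
213^64 ≡ 287^2 = 82369 ≡ 177
213^128 ≡ 177^2 = 31329 ≡ 40
213^256 ≡ 40^2 = 1600 ≡ 199
308 = 256 + 32 + 16 + 4, so 213^308 ≡ 199·287·296·230 ≡ 299 (mod 467)
308^2 = 94864 ≡ 63
308^4 ≡ 63^2 = 3969 ≡ 233
308^8 ≡ 233^2 = 54289 ≡ 117
308^16 ≡ 117^2 = 13689 ≡ 146
29 = 16 + 8 + 4 + 1, so 308^29 ≡ 146·117·233·308 ≡ 450 (mod 467)
299·450 = 134550 ≡ 54 (mod 467)
182 ≠ 54, so verification fails.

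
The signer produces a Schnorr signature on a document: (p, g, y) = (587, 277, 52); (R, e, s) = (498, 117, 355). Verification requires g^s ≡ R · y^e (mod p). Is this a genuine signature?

g^s mod p:
Squares mod 587: 277^1≡277, 277^2≡419, 277^4≡48, 277^8≡543, 277^16≡175, 277^32≡101, 277^64≡222, 277^128≡563, 277^256≡576
355 = 256 + 64 + 32 + 2 + 1, so 277^355 ≡ 576·222·101·419·277 ≡ 190 (mod 587)
R · y^e mod p:
Squares mod 587: 52^1≡52, 52^2≡356, 52^4≡531, 52^8≡201, 52^16≡485, 52^32≡425, 52^64≡416
117 = 64 + 32 + 16 + 4 + 1, so 52^117 ≡ 416·425·485·531·52 ≡ 226 (mod 587)
498·226 = 112548 ≡ 431 (mod 587)
190 ≠ 431; the check fails.

forged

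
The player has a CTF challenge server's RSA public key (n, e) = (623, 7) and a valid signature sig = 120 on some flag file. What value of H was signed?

323

sig^2 ≡ 120^2 = 14400 ≡ 71
sig^4 ≡ 71^2 = 5041 ≡ 57
7 = 4 + 2 + 1, so sig^7 ≡ 57·71·120 ≡ 323 (mod 623)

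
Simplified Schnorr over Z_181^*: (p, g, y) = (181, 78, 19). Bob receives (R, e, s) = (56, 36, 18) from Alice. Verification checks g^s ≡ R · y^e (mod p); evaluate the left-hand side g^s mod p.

56

78^2 = 6084 ≡ 111
78^4 ≡ 111^2 = 12321 ≡ 13
78^8 ≡ 13^2 = 169
78^16 ≡ 169^2 = 28561 ≡ 144
18 = 16 + 2, so 78^18 ≡ 144·111 ≡ 56 (mod 181)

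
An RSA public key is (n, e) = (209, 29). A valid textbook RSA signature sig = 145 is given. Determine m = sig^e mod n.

160

Squares mod 209: sig^1≡145, sig^2≡125, sig^4≡159, sig^8≡201, sig^16≡64
29 = 16 + 8 + 4 + 1, so sig^29 ≡ 64·201·159·145 ≡ 160 (mod 209)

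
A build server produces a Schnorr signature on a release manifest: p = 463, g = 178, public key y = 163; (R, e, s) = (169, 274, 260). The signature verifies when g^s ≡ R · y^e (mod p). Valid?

g^s mod p:
178^260 mod 463 = 251
R · y^e mod p:
163^274 mod 463 = 163
169·163 = 27547 ≡ 230 (mod 463)
251 ≠ 230; the check fails.

no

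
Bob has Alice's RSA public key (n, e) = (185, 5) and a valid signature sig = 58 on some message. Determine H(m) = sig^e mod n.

78

Squares mod 185: sig^1≡58, sig^2≡34, sig^4≡46
5 = 4 + 1, so sig^5 ≡ 46·58 ≡ 78 (mod 185)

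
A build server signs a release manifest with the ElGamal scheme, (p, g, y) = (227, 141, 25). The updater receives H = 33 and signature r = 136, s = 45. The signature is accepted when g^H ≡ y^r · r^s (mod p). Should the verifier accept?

Left side g^H mod p:
141^2 = 19881 ≡ 132
141^4 ≡ 132^2 = 17424 ≡ 172
141^8 ≡ 172^2 = 29584 ≡ 74
141^16 ≡ 74^2 = 5476 ≡ 28
141^32 ≡ 28^2 = 784 ≡ 103
33 = 32 + 1, so 141^33 ≡ 103·141 ≡ 222 (mod 227)
Right side y^r · r^s mod p:
25^2 = 625 ≡ 171
25^4 ≡ 171^2 = 29241 ≡ 185
25^8 ≡ 185^2 = 34225 ≡ 175
25^16 ≡ 175^2 = 30625 ≡ 207
25^32 ≡ 207^2 = 42849 ≡ 173
25^64 ≡ 173^2 = 29929 ≡ 192
25^128 ≡ 192^2 = 36864 ≡ 90
136 = 128 + 8, so 25^136 ≡ 90·175 ≡ 87 (mod 227)
136^2 = 18496 ≡ 109
136^4 ≡ 109^2 = 11881 ≡ 77
136^8 ≡ 77^2 = 5929 ≡ 27
136^16 ≡ 27^2 = 729 ≡ 48
136^32 ≡ 48^2 = 2304 ≡ 34
45 = 32 + 8 + 4 + 1, so 136^45 ≡ 34·27·77·136 ≡ 73 (mod 227)
87·73 = 6351 ≡ 222 (mod 227)
222 ≡ 222 (mod 227), so the signature is genuine.

accept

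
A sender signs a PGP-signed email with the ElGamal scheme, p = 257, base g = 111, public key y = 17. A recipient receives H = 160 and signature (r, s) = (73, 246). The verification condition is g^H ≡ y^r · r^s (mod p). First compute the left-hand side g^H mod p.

256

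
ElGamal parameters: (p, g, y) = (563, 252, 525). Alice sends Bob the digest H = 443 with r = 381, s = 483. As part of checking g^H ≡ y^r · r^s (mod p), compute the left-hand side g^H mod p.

Squares mod 563: 252^1≡252, 252^2≡448, 252^4≡276, 252^8≡171, 252^16≡528, 252^32≡99, 252^64≡230, 252^128≡541, 252^256≡484
443 = 256 + 128 + 32 + 16 + 8 + 2 + 1, so 252^443 ≡ 484·541·99·528·171·448·252 ≡ 498 (mod 563)

498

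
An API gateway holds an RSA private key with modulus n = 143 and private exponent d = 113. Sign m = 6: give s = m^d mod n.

Squares mod 143: m^1≡6, m^2≡36, m^4≡9, m^8≡81, m^16≡126, m^32≡3, m^64≡9
113 = 64 + 32 + 16 + 1, so m^113 ≡ 9·3·126·6 ≡ 106 (mod 143)

106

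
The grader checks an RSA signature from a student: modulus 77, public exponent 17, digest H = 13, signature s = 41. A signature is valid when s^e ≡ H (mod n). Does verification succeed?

s^2 ≡ 41^2 = 1681 ≡ 64
s^4 ≡ 64^2 = 4096 ≡ 15
s^8 ≡ 15^2 = 225 ≡ 71
s^16 ≡ 71^2 = 5041 ≡ 36
17 = 16 + 1, so s^17 ≡ 36·41 ≡ 13 (mod 77)
13 = H, so the signature checks out.

passes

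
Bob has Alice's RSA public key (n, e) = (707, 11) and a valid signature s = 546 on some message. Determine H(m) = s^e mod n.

161

s^2 ≡ 546^2 = 298116 ≡ 469
s^4 ≡ 469^2 = 219961 ≡ 84
s^8 ≡ 84^2 = 7056 ≡ 693
11 = 8 + 2 + 1, so s^11 ≡ 693·469·546 ≡ 161 (mod 707)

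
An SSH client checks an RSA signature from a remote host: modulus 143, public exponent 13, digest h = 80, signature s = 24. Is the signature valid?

invalid

Squares mod 143: s^1≡24, s^2≡4, s^4≡16, s^8≡113
13 = 8 + 4 + 1, so s^13 ≡ 113·16·24 ≡ 63 (mod 143)
63 ≠ 80, so verification fails.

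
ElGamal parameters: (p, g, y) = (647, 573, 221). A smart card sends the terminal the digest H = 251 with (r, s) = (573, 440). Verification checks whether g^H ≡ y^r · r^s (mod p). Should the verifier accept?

Left side g^H mod p:
573^2 = 328329 ≡ 300
573^4 ≡ 300^2 = 90000 ≡ 67
573^8 ≡ 67^2 = 4489 ≡ 607
573^16 ≡ 607^2 = 368449 ≡ 306
573^32 ≡ 306^2 = 93636 ≡ 468
573^64 ≡ 468^2 = 219024 ≡ 338
573^128 ≡ 338^2 = 114244 ≡ 372
251 = 128 + 64 + 32 + 16 + 8 + 2 + 1, so 573^251 ≡ 372·338·468·306·607·300·573 ≡ 338 (mod 647)
Right side y^r · r^s mod p:
221^2 = 48841 ≡ 316
221^4 ≡ 316^2 = 99856 ≡ 218
221^8 ≡ 218^2 = 47524 ≡ 293
221^16 ≡ 293^2 = 85849 ≡ 445
221^32 ≡ 445^2 = 198025 ≡ 43
221^64 ≡ 43^2 = 1849 ≡ 555
221^128 ≡ 555^2 = 308025 ≡ 53
221^256 ≡ 53^2 = 2809 ≡ 221
221^512 ≡ 221^2 = 48841 ≡ 316
573 = 512 + 32 + 16 + 8 + 4 + 1, so 221^573 ≡ 316·43·445·293·218·221 ≡ 468 (mod 647)
573^2 = 328329 ≡ 300
573^4 ≡ 300^2 = 90000 ≡ 67
573^8 ≡ 67^2 = 4489 ≡ 607
573^16 ≡ 607^2 = 368449 ≡ 306
573^32 ≡ 306^2 = 93636 ≡ 468
573^64 ≡ 468^2 = 219024 ≡ 338
573^128 ≡ 338^2 = 114244 ≡ 372
573^256 ≡ 372^2 = 138384 ≡ 573
440 = 256 + 128 + 32 + 16 + 8, so 573^440 ≡ 573·372·468·306·607 ≡ 468 (mod 647)
468·468 = 219024 ≡ 338 (mod 647)
338 ≡ 338 (mod 647), so the signature is genuine.

accept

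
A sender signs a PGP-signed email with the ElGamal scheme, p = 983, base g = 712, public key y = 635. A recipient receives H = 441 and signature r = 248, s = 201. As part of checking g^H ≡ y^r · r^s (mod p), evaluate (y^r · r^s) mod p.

446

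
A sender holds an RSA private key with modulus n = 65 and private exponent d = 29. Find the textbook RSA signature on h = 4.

49

Squares mod 65: h^1≡4, h^2≡16, h^4≡61, h^8≡16, h^16≡61
29 = 16 + 8 + 4 + 1, so h^29 ≡ 61·16·61·4 ≡ 49 (mod 65)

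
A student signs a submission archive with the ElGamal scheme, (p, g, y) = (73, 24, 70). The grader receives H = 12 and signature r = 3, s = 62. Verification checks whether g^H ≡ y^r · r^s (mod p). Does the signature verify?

does not verify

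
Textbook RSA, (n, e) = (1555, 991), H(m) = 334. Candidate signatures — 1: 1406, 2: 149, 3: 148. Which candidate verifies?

2

Candidate 1: Squares mod 1555: 1406^1≡1406, 1406^2≡431, 1406^4≡716, 1406^8≡1061, 1406^16≡1456, 1406^32≡471, 1406^64≡1031, 1406^128≡896, 1406^256≡436, 1406^512≡386; 991 = 512 + 256 + 128 + 64 + 16 + 8 + 4 + 2 + 1, so 1406^991 ≡ 386·436·896·1031·1456·1061·716·431·1406 ≡ 1221 (mod 1555)
Candidate 2: Squares mod 1555: 149^1≡149, 149^2≡431, 149^4≡716, 149^8≡1061, 149^16≡1456, 149^32≡471, 149^64≡1031, 149^128≡896, 149^256≡436, 149^512≡386; 991 = 512 + 256 + 128 + 64 + 16 + 8 + 4 + 2 + 1, so 149^991 ≡ 386·436·896·1031·1456·1061·716·431·149 ≡ 334 (mod 1555)
  → matches H(m) = 334
Candidate 3: Squares mod 1555: 148^1≡148, 148^2≡134, 148^4≡851, 148^8≡1126, 148^16≡551, 148^32≡376, 148^64≡1426, 148^128≡1091, 148^256≡706, 148^512≡836; 991 = 512 + 256 + 128 + 64 + 16 + 8 + 4 + 2 + 1, so 148^991 ≡ 836·706·1091·1426·551·1126·851·134·148 ≡ 1492 (mod 1555)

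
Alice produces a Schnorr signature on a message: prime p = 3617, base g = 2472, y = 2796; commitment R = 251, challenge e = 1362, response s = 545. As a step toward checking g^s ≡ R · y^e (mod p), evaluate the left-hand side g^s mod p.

Squares mod 3617: 2472^1≡2472, 2472^2≡1671, 2472^4≡3534, 2472^8≡3272, 2472^16≡3281, 2472^32≡769, 2472^64≡1790, 2472^128≡3055, 2472^256≡1165, 2472^512≡850
545 = 512 + 32 + 1, so 2472^545 ≡ 850·769·2472 ≡ 390 (mod 3617)

390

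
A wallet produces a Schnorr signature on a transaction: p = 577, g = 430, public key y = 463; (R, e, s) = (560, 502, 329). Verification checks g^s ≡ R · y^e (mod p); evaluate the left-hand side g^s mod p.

44

430^2 = 184900 ≡ 260
430^4 ≡ 260^2 = 67600 ≡ 91
430^8 ≡ 91^2 = 8281 ≡ 203
430^16 ≡ 203^2 = 41209 ≡ 242
430^32 ≡ 242^2 = 58564 ≡ 287
430^64 ≡ 287^2 = 82369 ≡ 435
430^128 ≡ 435^2 = 189225 ≡ 546
430^256 ≡ 546^2 = 298116 ≡ 384
329 = 256 + 64 + 8 + 1, so 430^329 ≡ 384·435·203·430 ≡ 44 (mod 577)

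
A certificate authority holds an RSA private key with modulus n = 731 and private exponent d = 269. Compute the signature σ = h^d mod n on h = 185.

h^269 mod 731 = 325

325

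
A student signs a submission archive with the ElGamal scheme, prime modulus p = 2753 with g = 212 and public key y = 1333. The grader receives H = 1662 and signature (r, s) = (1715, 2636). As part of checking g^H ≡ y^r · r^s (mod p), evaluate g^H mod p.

308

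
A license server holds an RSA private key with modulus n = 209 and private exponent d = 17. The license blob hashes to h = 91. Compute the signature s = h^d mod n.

Squares mod 209: h^1≡91, h^2≡130, h^4≡180, h^8≡5, h^16≡25
17 = 16 + 1, so h^17 ≡ 25·91 ≡ 185 (mod 209)

185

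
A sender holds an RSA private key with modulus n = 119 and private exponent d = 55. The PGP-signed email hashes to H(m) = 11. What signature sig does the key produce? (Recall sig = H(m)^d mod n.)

Squares mod 119: (H(m))^1≡11, (H(m))^2≡2, (H(m))^4≡4, (H(m))^8≡16, (H(m))^16≡18, (H(m))^32≡86
55 = 32 + 16 + 4 + 2 + 1, so (H(m))^55 ≡ 86·18·4·2·11 ≡ 88 (mod 119)

88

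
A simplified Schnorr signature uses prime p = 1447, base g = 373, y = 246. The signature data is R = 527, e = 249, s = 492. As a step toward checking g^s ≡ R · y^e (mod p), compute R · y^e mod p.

857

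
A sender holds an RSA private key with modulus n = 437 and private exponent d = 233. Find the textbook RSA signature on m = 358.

215

m^2 ≡ 358^2 = 128164 ≡ 123
m^4 ≡ 123^2 = 15129 ≡ 271
m^8 ≡ 271^2 = 73441 ≡ 25
m^16 ≡ 25^2 = 625 ≡ 188
m^32 ≡ 188^2 = 35344 ≡ 384
m^64 ≡ 384^2 = 147456 ≡ 187
m^128 ≡ 187^2 = 34969 ≡ 9
233 = 128 + 64 + 32 + 8 + 1, so m^233 ≡ 9·187·384·25·358 ≡ 215 (mod 437)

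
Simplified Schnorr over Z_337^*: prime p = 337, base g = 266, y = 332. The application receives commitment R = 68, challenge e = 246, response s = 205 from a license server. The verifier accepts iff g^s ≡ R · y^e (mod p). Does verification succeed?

passes

g^s mod p:
Squares mod 337: 266^1≡266, 266^2≡323, 266^4≡196, 266^8≡335, 266^16≡4, 266^32≡16, 266^64≡256, 266^128≡158
205 = 128 + 64 + 8 + 4 + 1, so 266^205 ≡ 158·256·335·196·266 ≡ 236 (mod 337)
R · y^e mod p:
Squares mod 337: 332^1≡332, 332^2≡25, 332^4≡288, 332^8≡42, 332^16≡79, 332^32≡175, 332^64≡295, 332^128≡79
246 = 128 + 64 + 32 + 16 + 4 + 2, so 332^246 ≡ 79·295·175·79·288·25 ≡ 281 (mod 337)
68·281 = 19108 ≡ 236 (mod 337)
236 ≡ 236 (mod 337); signature holds.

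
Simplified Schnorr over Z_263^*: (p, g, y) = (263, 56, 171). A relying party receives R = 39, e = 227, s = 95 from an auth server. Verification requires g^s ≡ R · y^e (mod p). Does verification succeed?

g^s mod p:
56^95 mod 263 = 230
R · y^e mod p:
171^227 mod 263 = 161
39·161 = 6279 ≡ 230 (mod 263)
230 ≡ 230 (mod 263); signature holds.

passes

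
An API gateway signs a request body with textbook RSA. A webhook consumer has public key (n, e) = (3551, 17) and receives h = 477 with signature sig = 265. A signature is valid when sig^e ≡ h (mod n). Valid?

no

Squares mod 3551: sig^1≡265, sig^2≡2756, sig^4≡3498, sig^8≡2809, sig^16≡159
17 = 16 + 1, so sig^17 ≡ 159·265 ≡ 3074 (mod 3551)
The recovered value 3074 does not match the digest 477.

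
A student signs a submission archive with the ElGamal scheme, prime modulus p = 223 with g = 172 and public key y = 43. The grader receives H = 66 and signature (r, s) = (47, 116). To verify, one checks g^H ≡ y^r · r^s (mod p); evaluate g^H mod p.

132

Squares mod 223: 172^1≡172, 172^2≡148, 172^4≡50, 172^8≡47, 172^16≡202, 172^32≡218, 172^64≡25
66 = 64 + 2, so 172^66 ≡ 25·148 ≡ 132 (mod 223)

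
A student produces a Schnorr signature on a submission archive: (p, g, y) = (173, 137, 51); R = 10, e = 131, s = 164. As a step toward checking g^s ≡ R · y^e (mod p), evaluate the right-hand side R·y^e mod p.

60

51^2 = 2601 ≡ 6
51^4 ≡ 6^2 = 36
51^8 ≡ 36^2 = 1296 ≡ 85
51^16 ≡ 85^2 = 7225 ≡ 132
51^32 ≡ 132^2 = 17424 ≡ 124
51^64 ≡ 124^2 = 15376 ≡ 152
51^128 ≡ 152^2 = 23104 ≡ 95
131 = 128 + 2 + 1, so 51^131 ≡ 95·6·51 ≡ 6 (mod 173)
R · y^e ≡ 10·6 = 60 ≡ 60 (mod 173)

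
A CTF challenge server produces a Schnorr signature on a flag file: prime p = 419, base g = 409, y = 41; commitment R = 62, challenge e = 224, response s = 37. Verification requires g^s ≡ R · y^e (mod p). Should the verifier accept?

g^s mod p:
409^2 = 167281 ≡ 100
409^4 ≡ 100^2 = 10000 ≡ 363
409^8 ≡ 363^2 = 131769 ≡ 203
409^16 ≡ 203^2 = 41209 ≡ 147
409^32 ≡ 147^2 = 21609 ≡ 240
37 = 32 + 4 + 1, so 409^37 ≡ 240·363·409 ≡ 320 (mod 419)
R · y^e mod p:
41^2 = 1681 ≡ 5
41^4 ≡ 5^2 = 25
41^8 ≡ 25^2 = 625 ≡ 206
41^16 ≡ 206^2 = 42436 ≡ 117
41^32 ≡ 117^2 = 13689 ≡ 281
41^64 ≡ 281^2 = 78961 ≡ 189
41^128 ≡ 189^2 = 35721 ≡ 106
224 = 128 + 64 + 32, so 41^224 ≡ 106·189·281 ≡ 289 (mod 419)
62·289 = 17918 ≡ 320 (mod 419)
320 ≡ 320 (mod 419); signature holds.

accept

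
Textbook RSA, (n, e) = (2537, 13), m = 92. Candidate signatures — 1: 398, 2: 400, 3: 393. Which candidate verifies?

3

Candidate 1: Squares mod 2537: 398^1≡398, 398^2≡1110, 398^4≡1655, 398^8≡1602; 13 = 8 + 4 + 1, so 398^13 ≡ 1602·1655·398 ≡ 1896 (mod 2537)
Candidate 2: Squares mod 2537: 400^1≡400, 400^2≡169, 400^4≡654, 400^8≡1500; 13 = 8 + 4 + 1, so 400^13 ≡ 1500·654·400 ≡ 2210 (mod 2537)
Candidate 3: Squares mod 2537: 393^1≡393, 393^2≡2229, 393^4≡995, 393^8≡595; 13 = 8 + 4 + 1, so 393^13 ≡ 595·995·393 ≡ 92 (mod 2537)
  → matches m = 92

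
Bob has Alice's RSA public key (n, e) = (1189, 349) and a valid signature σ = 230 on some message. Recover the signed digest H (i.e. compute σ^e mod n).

392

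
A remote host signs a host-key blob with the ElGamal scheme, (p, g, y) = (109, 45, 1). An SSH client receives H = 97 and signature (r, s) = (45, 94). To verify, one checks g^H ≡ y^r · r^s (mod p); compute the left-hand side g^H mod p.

45

45^2 = 2025 ≡ 63
45^4 ≡ 63^2 = 3969 ≡ 45
45^8 ≡ 45^2 = 2025 ≡ 63
45^16 ≡ 63^2 = 3969 ≡ 45
45^32 ≡ 45^2 = 2025 ≡ 63
45^64 ≡ 63^2 = 3969 ≡ 45
97 = 64 + 32 + 1, so 45^97 ≡ 45·63·45 ≡ 45 (mod 109)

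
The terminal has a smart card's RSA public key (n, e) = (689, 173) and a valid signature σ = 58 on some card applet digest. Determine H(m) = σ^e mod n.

σ^2 ≡ 58^2 = 3364 ≡ 608
σ^4 ≡ 608^2 = 369664 ≡ 360
σ^8 ≡ 360^2 = 129600 ≡ 68
σ^16 ≡ 68^2 = 4624 ≡ 490
σ^32 ≡ 490^2 = 240100 ≡ 328
σ^64 ≡ 328^2 = 107584 ≡ 100
σ^128 ≡ 100^2 = 10000 ≡ 354
173 = 128 + 32 + 8 + 4 + 1, so σ^173 ≡ 354·328·68·360·58 ≡ 171 (mod 689)

171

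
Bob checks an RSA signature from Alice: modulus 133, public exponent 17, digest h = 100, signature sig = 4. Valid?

yes

sig^17 mod 133 = 100
sig^17 mod 133 = 100 matches h.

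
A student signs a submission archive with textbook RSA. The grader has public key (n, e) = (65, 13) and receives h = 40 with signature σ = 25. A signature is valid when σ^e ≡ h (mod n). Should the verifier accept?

reject

σ^2 ≡ 25^2 = 625 ≡ 40
σ^4 ≡ 40^2 = 1600 ≡ 40
σ^8 ≡ 40^2 = 1600 ≡ 40
13 = 8 + 4 + 1, so σ^13 ≡ 40·40·25 ≡ 25 (mod 65)
σ^13 mod 65 = 25, but h = 40.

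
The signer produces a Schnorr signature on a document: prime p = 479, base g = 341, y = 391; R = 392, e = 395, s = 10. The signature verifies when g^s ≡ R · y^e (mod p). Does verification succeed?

fails

g^s mod p:
341^2 = 116281 ≡ 363
341^4 ≡ 363^2 = 131769 ≡ 44
341^8 ≡ 44^2 = 1936 ≡ 20
10 = 8 + 2, so 341^10 ≡ 20·363 ≡ 75 (mod 479)
R · y^e mod p:
391^2 = 152881 ≡ 80
391^4 ≡ 80^2 = 6400 ≡ 173
391^8 ≡ 173^2 = 29929 ≡ 231
391^16 ≡ 231^2 = 53361 ≡ 192
391^32 ≡ 192^2 = 36864 ≡ 460
391^64 ≡ 460^2 = 211600 ≡ 361
391^128 ≡ 361^2 = 130321 ≡ 33
391^256 ≡ 33^2 = 1089 ≡ 131
395 = 256 + 128 + 8 + 2 + 1, so 391^395 ≡ 131·33·231·80·391 ≡ 59 (mod 479)
392·59 = 23128 ≡ 136 (mod 479)
75 ≠ 136; the check fails.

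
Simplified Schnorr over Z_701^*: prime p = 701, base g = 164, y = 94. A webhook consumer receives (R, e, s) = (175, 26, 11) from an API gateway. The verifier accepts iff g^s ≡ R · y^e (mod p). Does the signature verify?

g^s mod p:
164^11 mod 701 = 327
R · y^e mod p:
94^26 mod 701 = 94
175·94 = 16450 ≡ 327 (mod 701)
327 ≡ 327 (mod 701); signature holds.

verifies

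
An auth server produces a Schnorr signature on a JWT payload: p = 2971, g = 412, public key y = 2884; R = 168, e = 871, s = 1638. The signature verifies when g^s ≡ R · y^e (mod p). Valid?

g^s mod p:
Squares mod 2971: 412^1≡412, 412^2≡397, 412^4≡146, 412^8≡519, 412^16≡1971, 412^32≡1744, 412^64≡2203, 412^128≡1566, 412^256≡1281, 412^512≡969, 412^1024≡125
1638 = 1024 + 512 + 64 + 32 + 4 + 2, so 412^1638 ≡ 125·969·2203·1744·146·397 ≡ 4 (mod 2971)
R · y^e mod p:
Squares mod 2971: 2884^1≡2884, 2884^2≡1627, 2884^4≡2939, 2884^8≡1024, 2884^16≡2784, 2884^32≡2288, 2884^64≡42, 2884^128≡1764, 2884^256≡1059, 2884^512≡1414
871 = 512 + 256 + 64 + 32 + 4 + 2 + 1, so 2884^871 ≡ 1414·1059·42·2288·2939·1627·2884 ≡ 1627 (mod 2971)
168·1627 = 273336 ≡ 4 (mod 2971)
4 ≡ 4 (mod 2971); signature holds.

yes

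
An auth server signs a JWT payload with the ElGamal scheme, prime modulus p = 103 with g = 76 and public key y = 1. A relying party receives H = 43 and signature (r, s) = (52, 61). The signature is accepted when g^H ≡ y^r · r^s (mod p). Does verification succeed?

fails

Left side g^H mod p:
76^43 mod 103 = 30
Right side y^r · r^s mod p:
1^52 mod 103 = 1
52^61 mod 103 = 17
1·17 = 17 ≡ 17 (mod 103)
30 ≠ 17, so verification fails.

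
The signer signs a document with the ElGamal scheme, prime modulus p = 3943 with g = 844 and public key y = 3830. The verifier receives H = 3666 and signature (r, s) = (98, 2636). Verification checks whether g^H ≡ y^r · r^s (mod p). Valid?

Left side g^H mod p:
Squares mod 3943: 844^1≡844, 844^2≡2596, 844^4≡629, 844^8≡1341, 844^16≡273, 844^32≡3555, 844^64≡710, 844^128≡3339, 844^256≡2060, 844^512≡932, 844^1024≡1164, 844^2048≡2447
3666 = 2048 + 1024 + 512 + 64 + 16 + 2, so 844^3666 ≡ 2447·1164·932·710·273·2596 ≡ 2824 (mod 3943)
Right side y^r · r^s mod p:
Squares mod 3943: 3830^1≡3830, 3830^2≡940, 3830^4≡368, 3830^8≡1362, 3830^16≡1834, 3830^32≡177, 3830^64≡3728
98 = 64 + 32 + 2, so 3830^98 ≡ 3728·177·940 ≡ 3139 (mod 3943)
Squares mod 3943: 98^1≡98, 98^2≡1718, 98^4≡2160, 98^8≡1031, 98^16≡2294, 98^32≡2474, 98^64≡1140, 98^128≡2353, 98^256≡637, 98^512≡3583, 98^1024≡3424, 98^2048≡1237
2636 = 2048 + 512 + 64 + 8 + 4, so 98^2636 ≡ 1237·3583·1140·1031·2160 ≡ 3057 (mod 3943)
3139·3057 = 9595923 ≡ 2604 (mod 3943)
2824 ≠ 2604, so verification fails.

no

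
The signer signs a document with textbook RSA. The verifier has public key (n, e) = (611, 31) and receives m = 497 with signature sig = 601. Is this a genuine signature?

sig^2 ≡ 601^2 = 361201 ≡ 100
sig^4 ≡ 100^2 = 10000 ≡ 224
sig^8 ≡ 224^2 = 50176 ≡ 74
sig^16 ≡ 74^2 = 5476 ≡ 588
31 = 16 + 8 + 4 + 2 + 1, so sig^31 ≡ 588·74·224·100·601 ≡ 497 (mod 611)
sig^31 mod 611 = 497 matches m.

genuine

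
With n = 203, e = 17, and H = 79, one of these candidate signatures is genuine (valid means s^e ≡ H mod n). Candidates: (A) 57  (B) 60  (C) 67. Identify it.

B

Candidate A: Squares mod 203: 57^1≡57, 57^2≡1, 57^4≡1, 57^8≡1, 57^16≡1; 17 = 16 + 1, so 57^17 ≡ 1·57 ≡ 57 (mod 203)
Candidate B: Squares mod 203: 60^1≡60, 60^2≡149, 60^4≡74, 60^8≡198, 60^16≡25; 17 = 16 + 1, so 60^17 ≡ 25·60 ≡ 79 (mod 203)
  → matches H = 79
Candidate C: Squares mod 203: 67^1≡67, 67^2≡23, 67^4≡123, 67^8≡107, 67^16≡81; 17 = 16 + 1, so 67^17 ≡ 81·67 ≡ 149 (mod 203)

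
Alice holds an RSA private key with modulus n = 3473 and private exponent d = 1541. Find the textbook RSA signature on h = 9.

78

Squares mod 3473: h^1≡9, h^2≡81, h^4≡3088, h^8≡2359, h^16≡1135, h^32≡3215, h^64≡577, h^128≡2994, h^256≡223, h^512≡1107, h^1024≡2953
1541 = 1024 + 512 + 4 + 1, so h^1541 ≡ 2953·1107·3088·9 ≡ 78 (mod 3473)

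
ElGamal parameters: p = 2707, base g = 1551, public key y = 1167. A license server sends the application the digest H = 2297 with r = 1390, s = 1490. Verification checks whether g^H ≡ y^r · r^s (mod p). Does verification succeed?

Left side g^H mod p:
1551^2 = 2405601 ≡ 1785
1551^4 ≡ 1785^2 = 3186225 ≡ 86
1551^8 ≡ 86^2 = 7396 ≡ 1982
1551^16 ≡ 1982^2 = 3928324 ≡ 467
1551^32 ≡ 467^2 = 218089 ≡ 1529
1551^64 ≡ 1529^2 = 2337841 ≡ 1700
1551^128 ≡ 1700^2 = 2890000 ≡ 1631
1551^256 ≡ 1631^2 = 2660161 ≡ 1887
1551^512 ≡ 1887^2 = 3560769 ≡ 1064
1551^1024 ≡ 1064^2 = 1132096 ≡ 570
1551^2048 ≡ 570^2 = 324900 ≡ 60
2297 = 2048 + 128 + 64 + 32 + 16 + 8 + 1, so 1551^2297 ≡ 60·1631·1700·1529·467·1982·1551 ≡ 1828 (mod 2707)
Right side y^r · r^s mod p:
1167^2 = 1361889 ≡ 268
1167^4 ≡ 268^2 = 71824 ≡ 1442
1167^8 ≡ 1442^2 = 2079364 ≡ 388
1167^16 ≡ 388^2 = 150544 ≡ 1659
1167^32 ≡ 1659^2 = 2752281 ≡ 1969
1167^64 ≡ 1969^2 = 3876961 ≡ 537
1167^128 ≡ 537^2 = 288369 ≡ 1427
1167^256 ≡ 1427^2 = 2036329 ≡ 665
1167^512 ≡ 665^2 = 442225 ≡ 984
1167^1024 ≡ 984^2 = 968256 ≡ 1857
1390 = 1024 + 256 + 64 + 32 + 8 + 4 + 2, so 1167^1390 ≡ 1857·665·537·1969·388·1442·268 ≡ 1979 (mod 2707)
1390^2 = 1932100 ≡ 2009
1390^4 ≡ 2009^2 = 4036081 ≡ 2651
1390^8 ≡ 2651^2 = 7027801 ≡ 429
1390^16 ≡ 429^2 = 184041 ≡ 2672
1390^32 ≡ 2672^2 = 7139584 ≡ 1225
1390^64 ≡ 1225^2 = 1500625 ≡ 947
1390^128 ≡ 947^2 = 896809 ≡ 792
1390^256 ≡ 792^2 = 627264 ≡ 1947
1390^512 ≡ 1947^2 = 3790809 ≡ 1009
1390^1024 ≡ 1009^2 = 1018081 ≡ 249
1490 = 1024 + 256 + 128 + 64 + 16 + 2, so 1390^1490 ≡ 249·1947·792·947·2672·2009 ≡ 1942 (mod 2707)
1979·1942 = 3843218 ≡ 1985 (mod 2707)
1828 ≠ 1985, so verification fails.

fails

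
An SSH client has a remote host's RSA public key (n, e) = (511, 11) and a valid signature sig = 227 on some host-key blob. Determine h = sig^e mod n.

502

Squares mod 511: sig^1≡227, sig^2≡429, sig^4≡81, sig^8≡429
11 = 8 + 2 + 1, so sig^11 ≡ 429·429·227 ≡ 502 (mod 511)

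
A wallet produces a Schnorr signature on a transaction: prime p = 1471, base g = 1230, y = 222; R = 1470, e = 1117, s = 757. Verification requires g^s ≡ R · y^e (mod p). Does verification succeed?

g^s mod p:
1230^2 = 1512900 ≡ 712
1230^4 ≡ 712^2 = 506944 ≡ 920
1230^8 ≡ 920^2 = 846400 ≡ 575
1230^16 ≡ 575^2 = 330625 ≡ 1121
1230^32 ≡ 1121^2 = 1256641 ≡ 407
1230^64 ≡ 407^2 = 165649 ≡ 897
1230^128 ≡ 897^2 = 804609 ≡ 1443
1230^256 ≡ 1443^2 = 2082249 ≡ 784
1230^512 ≡ 784^2 = 614656 ≡ 1249
757 = 512 + 128 + 64 + 32 + 16 + 4 + 1, so 1230^757 ≡ 1249·1443·897·407·1121·920·1230 ≡ 1295 (mod 1471)
R · y^e mod p:
222^2 = 49284 ≡ 741
222^4 ≡ 741^2 = 549081 ≡ 398
222^8 ≡ 398^2 = 158404 ≡ 1007
222^16 ≡ 1007^2 = 1014049 ≡ 530
222^32 ≡ 530^2 = 280900 ≡ 1410
222^64 ≡ 1410^2 = 1988100 ≡ 779
222^128 ≡ 779^2 = 606841 ≡ 789
222^256 ≡ 789^2 = 622521 ≡ 288
222^512 ≡ 288^2 = 82944 ≡ 568
222^1024 ≡ 568^2 = 322624 ≡ 475
1117 = 1024 + 64 + 16 + 8 + 4 + 1, so 222^1117 ≡ 475·779·530·1007·398·222 ≡ 408 (mod 1471)
1470·408 = 599760 ≡ 1063 (mod 1471)
1295 ≠ 1063; the check fails.

fails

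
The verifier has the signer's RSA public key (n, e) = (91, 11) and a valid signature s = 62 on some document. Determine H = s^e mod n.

69

s^2 ≡ 62^2 = 3844 ≡ 22
s^4 ≡ 22^2 = 484 ≡ 29
s^8 ≡ 29^2 = 841 ≡ 22
11 = 8 + 2 + 1, so s^11 ≡ 22·22·62 ≡ 69 (mod 91)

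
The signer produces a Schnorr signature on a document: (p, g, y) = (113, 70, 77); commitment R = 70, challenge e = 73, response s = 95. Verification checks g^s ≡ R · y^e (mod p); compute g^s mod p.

23

70^2 = 4900 ≡ 41
70^4 ≡ 41^2 = 1681 ≡ 99
70^8 ≡ 99^2 = 9801 ≡ 83
70^16 ≡ 83^2 = 6889 ≡ 109
70^32 ≡ 109^2 = 11881 ≡ 16
70^64 ≡ 16^2 = 256 ≡ 30
95 = 64 + 16 + 8 + 4 + 2 + 1, so 70^95 ≡ 30·109·83·99·41·70 ≡ 23 (mod 113)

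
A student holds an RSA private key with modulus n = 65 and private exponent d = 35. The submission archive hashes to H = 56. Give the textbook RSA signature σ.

36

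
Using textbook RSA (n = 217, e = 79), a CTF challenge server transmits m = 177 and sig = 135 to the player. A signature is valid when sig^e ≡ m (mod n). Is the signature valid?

valid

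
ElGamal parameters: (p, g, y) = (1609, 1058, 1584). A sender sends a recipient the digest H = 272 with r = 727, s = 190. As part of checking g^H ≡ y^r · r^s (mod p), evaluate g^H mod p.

1058^2 = 1119364 ≡ 1109
1058^4 ≡ 1109^2 = 1229881 ≡ 605
1058^8 ≡ 605^2 = 366025 ≡ 782
1058^16 ≡ 782^2 = 611524 ≡ 104
1058^32 ≡ 104^2 = 10816 ≡ 1162
1058^64 ≡ 1162^2 = 1350244 ≡ 293
1058^128 ≡ 293^2 = 85849 ≡ 572
1058^256 ≡ 572^2 = 327184 ≡ 557
272 = 256 + 16, so 1058^272 ≡ 557·104 ≡ 4 (mod 1609)

4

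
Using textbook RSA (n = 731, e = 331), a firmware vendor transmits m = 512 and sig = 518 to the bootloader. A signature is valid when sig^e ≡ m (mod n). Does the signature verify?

verifies

sig^2 ≡ 518^2 = 268324 ≡ 47
sig^4 ≡ 47^2 = 2209 ≡ 16
sig^8 ≡ 16^2 = 256
sig^16 ≡ 256^2 = 65536 ≡ 477
sig^32 ≡ 477^2 = 227529 ≡ 188
sig^64 ≡ 188^2 = 35344 ≡ 256
sig^128 ≡ 256^2 = 65536 ≡ 477
sig^256 ≡ 477^2 = 227529 ≡ 188
331 = 256 + 64 + 8 + 2 + 1, so sig^331 ≡ 188·256·256·47·518 ≡ 512 (mod 731)
sig^331 mod 731 = 512 matches m.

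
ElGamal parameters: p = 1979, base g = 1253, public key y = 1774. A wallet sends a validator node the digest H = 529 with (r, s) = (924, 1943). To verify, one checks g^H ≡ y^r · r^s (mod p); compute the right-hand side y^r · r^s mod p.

373

1774^2 = 3147076 ≡ 466
1774^4 ≡ 466^2 = 217156 ≡ 1445
1774^8 ≡ 1445^2 = 2088025 ≡ 180
1774^16 ≡ 180^2 = 32400 ≡ 736
1774^32 ≡ 736^2 = 541696 ≡ 1429
1774^64 ≡ 1429^2 = 2042041 ≡ 1692
1774^128 ≡ 1692^2 = 2862864 ≡ 1230
1774^256 ≡ 1230^2 = 1512900 ≡ 944
1774^512 ≡ 944^2 = 891136 ≡ 586
924 = 512 + 256 + 128 + 16 + 8 + 4, so 1774^924 ≡ 586·944·1230·736·180·1445 ≡ 1180 (mod 1979)
924^2 = 853776 ≡ 827
924^4 ≡ 827^2 = 683929 ≡ 1174
924^8 ≡ 1174^2 = 1378276 ≡ 892
924^16 ≡ 892^2 = 795664 ≡ 106
924^32 ≡ 106^2 = 11236 ≡ 1341
924^64 ≡ 1341^2 = 1798281 ≡ 1349
924^128 ≡ 1349^2 = 1819801 ≡ 1100
924^256 ≡ 1100^2 = 1210000 ≡ 831
924^512 ≡ 831^2 = 690561 ≡ 1869
924^1024 ≡ 1869^2 = 3493161 ≡ 226
1943 = 1024 + 512 + 256 + 128 + 16 + 4 + 2 + 1, so 924^1943 ≡ 226·1869·831·1100·106·1174·827·924 ≡ 324 (mod 1979)
y^r · r^s ≡ 1180·324 = 382320 ≡ 373 (mod 1979)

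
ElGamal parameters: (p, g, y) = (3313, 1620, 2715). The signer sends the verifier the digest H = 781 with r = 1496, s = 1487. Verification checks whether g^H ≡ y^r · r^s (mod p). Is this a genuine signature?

Left side g^H mod p:
Squares mod 3313: 1620^1≡1620, 1620^2≡504, 1620^4≡2228, 1620^8≡1110, 1620^16≡2977, 1620^32≡254, 1620^64≡1569, 1620^128≡202, 1620^256≡1048, 1620^512≡1701
781 = 512 + 256 + 8 + 4 + 1, so 1620^781 ≡ 1701·1048·1110·2228·1620 ≡ 3242 (mod 3313)
Right side y^r · r^s mod p:
Squares mod 3313: 2715^1≡2715, 2715^2≡3113, 2715^4≡244, 2715^8≡3215, 2715^16≡2978, 2715^32≡2896, 2715^64≡1613, 2715^128≡1064, 2715^256≡2363, 2715^512≡1364, 2715^1024≡1903
1496 = 1024 + 256 + 128 + 64 + 16 + 8, so 2715^1496 ≡ 1903·2363·1064·1613·2978·3215 ≡ 3013 (mod 3313)
Squares mod 3313: 1496^1≡1496, 1496^2≡1741, 1496^4≡2999, 1496^8≡2519, 1496^16≡966, 1496^32≡2203, 1496^64≡2977, 1496^128≡254, 1496^256≡1569, 1496^512≡202, 1496^1024≡1048
1487 = 1024 + 256 + 128 + 64 + 8 + 4 + 2 + 1, so 1496^1487 ≡ 1048·1569·254·2977·2519·2999·1741·1496 ≡ 1635 (mod 3313)
3013·1635 = 4926255 ≡ 3137 (mod 3313)
3242 ≠ 3137, so verification fails.

forged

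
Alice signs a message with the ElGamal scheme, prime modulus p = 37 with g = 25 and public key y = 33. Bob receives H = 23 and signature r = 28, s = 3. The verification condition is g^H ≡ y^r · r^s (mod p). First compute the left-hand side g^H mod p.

25^2 = 625 ≡ 33
25^4 ≡ 33^2 = 1089 ≡ 16
25^8 ≡ 16^2 = 256 ≡ 34
25^16 ≡ 34^2 = 1156 ≡ 9
23 = 16 + 4 + 2 + 1, so 25^23 ≡ 9·16·33·25 ≡ 30 (mod 37)

30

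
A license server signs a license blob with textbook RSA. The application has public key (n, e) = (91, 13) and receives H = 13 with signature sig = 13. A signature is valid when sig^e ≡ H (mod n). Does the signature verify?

verifies

sig^13 mod 91 = 13
13 = H, so the signature checks out.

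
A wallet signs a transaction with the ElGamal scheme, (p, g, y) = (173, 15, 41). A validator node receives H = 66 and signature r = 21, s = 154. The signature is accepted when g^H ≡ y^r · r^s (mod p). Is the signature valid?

invalid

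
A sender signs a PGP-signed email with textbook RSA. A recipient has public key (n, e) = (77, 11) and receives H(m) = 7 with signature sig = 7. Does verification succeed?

passes

sig^11 mod 77 = 7
sig^11 mod 77 = 7 matches H(m).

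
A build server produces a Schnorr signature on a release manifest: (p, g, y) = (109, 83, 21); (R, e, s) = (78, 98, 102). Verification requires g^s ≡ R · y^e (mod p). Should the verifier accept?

accept

g^s mod p:
Squares mod 109: 83^1≡83, 83^2≡22, 83^4≡48, 83^8≡15, 83^16≡7, 83^32≡49, 83^64≡3
102 = 64 + 32 + 4 + 2, so 83^102 ≡ 3·49·48·22 ≡ 16 (mod 109)
R · y^e mod p:
Squares mod 109: 21^1≡21, 21^2≡5, 21^4≡25, 21^8≡80, 21^16≡78, 21^32≡89, 21^64≡73
98 = 64 + 32 + 2, so 21^98 ≡ 73·89·5 ≡ 3 (mod 109)
78·3 = 234 ≡ 16 (mod 109)
16 ≡ 16 (mod 109); signature holds.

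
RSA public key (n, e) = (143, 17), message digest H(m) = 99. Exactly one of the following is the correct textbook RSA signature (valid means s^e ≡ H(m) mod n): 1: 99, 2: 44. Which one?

Candidate 1: Squares mod 143: 99^1≡99, 99^2≡77, 99^4≡66, 99^8≡66, 99^16≡66; 17 = 16 + 1, so 99^17 ≡ 66·99 ≡ 99 (mod 143)
  → matches H(m) = 99
Candidate 2: Squares mod 143: 44^1≡44, 44^2≡77, 44^4≡66, 44^8≡66, 44^16≡66; 17 = 16 + 1, so 44^17 ≡ 66·44 ≡ 44 (mod 143)

1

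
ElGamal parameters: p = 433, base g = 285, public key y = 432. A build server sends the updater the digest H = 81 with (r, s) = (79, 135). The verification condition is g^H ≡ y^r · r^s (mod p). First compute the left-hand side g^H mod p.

285^2 = 81225 ≡ 254
285^4 ≡ 254^2 = 64516 ≡ 432
285^8 ≡ 432^2 = 186624 ≡ 1
285^16 ≡ 1^2 = 1
285^32 ≡ 1^2 = 1
285^64 ≡ 1^2 = 1
81 = 64 + 16 + 1, so 285^81 ≡ 1·1·285 ≡ 285 (mod 433)

285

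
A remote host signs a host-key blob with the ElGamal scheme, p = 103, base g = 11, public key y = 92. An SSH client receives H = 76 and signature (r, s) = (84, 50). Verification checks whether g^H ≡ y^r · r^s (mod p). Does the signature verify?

verifies

Left side g^H mod p:
Squares mod 103: 11^1≡11, 11^2≡18, 11^4≡15, 11^8≡19, 11^16≡52, 11^32≡26, 11^64≡58
76 = 64 + 8 + 4, so 11^76 ≡ 58·19·15 ≡ 50 (mod 103)
Right side y^r · r^s mod p:
Squares mod 103: 92^1≡92, 92^2≡18, 92^4≡15, 92^8≡19, 92^16≡52, 92^32≡26, 92^64≡58
84 = 64 + 16 + 4, so 92^84 ≡ 58·52·15 ≡ 23 (mod 103)
Squares mod 103: 84^1≡84, 84^2≡52, 84^4≡26, 84^8≡58, 84^16≡68, 84^32≡92
50 = 32 + 16 + 2, so 84^50 ≡ 92·68·52 ≡ 38 (mod 103)
23·38 = 874 ≡ 50 (mod 103)
50 ≡ 50 (mod 103), so the signature is genuine.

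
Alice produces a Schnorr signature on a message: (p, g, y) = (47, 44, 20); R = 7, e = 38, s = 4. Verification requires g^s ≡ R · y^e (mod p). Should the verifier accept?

g^s mod p:
Squares mod 47: 44^1≡44, 44^2≡9, 44^4≡34
44^4 ≡ 34 (mod 47)
R · y^e mod p:
Squares mod 47: 20^1≡20, 20^2≡24, 20^4≡12, 20^8≡3, 20^16≡9, 20^32≡34
38 = 32 + 4 + 2, so 20^38 ≡ 34·12·24 ≡ 16 (mod 47)
7·16 = 112 ≡ 18 (mod 47)
34 ≠ 18; the check fails.

reject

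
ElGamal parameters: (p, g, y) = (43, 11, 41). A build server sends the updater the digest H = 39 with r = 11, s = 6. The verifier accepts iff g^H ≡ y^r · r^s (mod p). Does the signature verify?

Left side g^H mod p:
11^2 = 121 ≡ 35
11^4 ≡ 35^2 = 1225 ≡ 21
11^8 ≡ 21^2 = 441 ≡ 11
11^16 ≡ 11^2 = 121 ≡ 35
11^32 ≡ 35^2 = 1225 ≡ 21
39 = 32 + 4 + 2 + 1, so 11^39 ≡ 21·21·35·11 ≡ 21 (mod 43)
Right side y^r · r^s mod p:
41^2 = 1681 ≡ 4
41^4 ≡ 4^2 = 16
41^8 ≡ 16^2 = 256 ≡ 41
11 = 8 + 2 + 1, so 41^11 ≡ 41·4·41 ≡ 16 (mod 43)
11^2 = 121 ≡ 35
11^4 ≡ 35^2 = 1225 ≡ 21
6 = 4 + 2, so 11^6 ≡ 21·35 ≡ 4 (mod 43)
16·4 = 64 ≡ 21 (mod 43)
21 ≡ 21 (mod 43), so the signature is genuine.

verifies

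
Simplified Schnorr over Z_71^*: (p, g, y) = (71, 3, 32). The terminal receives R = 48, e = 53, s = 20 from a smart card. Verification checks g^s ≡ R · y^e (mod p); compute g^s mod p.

32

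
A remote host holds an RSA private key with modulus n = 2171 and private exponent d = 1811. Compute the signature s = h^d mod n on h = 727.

1312

h^2 ≡ 727^2 = 528529 ≡ 976
h^4 ≡ 976^2 = 952576 ≡ 1678
h^8 ≡ 1678^2 = 2815684 ≡ 2068
h^16 ≡ 2068^2 = 4276624 ≡ 1925
h^32 ≡ 1925^2 = 3705625 ≡ 1899
h^64 ≡ 1899^2 = 3606201 ≡ 170
h^128 ≡ 170^2 = 28900 ≡ 677
h^256 ≡ 677^2 = 458329 ≡ 248
h^512 ≡ 248^2 = 61504 ≡ 716
h^1024 ≡ 716^2 = 512656 ≡ 300
1811 = 1024 + 512 + 256 + 16 + 2 + 1, so h^1811 ≡ 300·716·248·1925·976·727 ≡ 1312 (mod 2171)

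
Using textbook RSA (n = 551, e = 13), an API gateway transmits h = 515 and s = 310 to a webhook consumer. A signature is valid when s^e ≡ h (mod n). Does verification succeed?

s^2 ≡ 310^2 = 96100 ≡ 226
s^4 ≡ 226^2 = 51076 ≡ 384
s^8 ≡ 384^2 = 147456 ≡ 339
13 = 8 + 4 + 1, so s^13 ≡ 339·384·310 ≡ 422 (mod 551)
422 ≠ 515, so verification fails.

fails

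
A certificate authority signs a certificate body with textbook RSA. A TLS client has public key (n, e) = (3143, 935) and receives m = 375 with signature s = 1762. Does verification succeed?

s^2 ≡ 1762^2 = 3104644 ≡ 2503
s^4 ≡ 2503^2 = 6265009 ≡ 1010
s^8 ≡ 1010^2 = 1020100 ≡ 1768
s^16 ≡ 1768^2 = 3125824 ≡ 1682
s^32 ≡ 1682^2 = 2829124 ≡ 424
s^64 ≡ 424^2 = 179776 ≡ 625
s^128 ≡ 625^2 = 390625 ≡ 893
s^256 ≡ 893^2 = 797449 ≡ 2270
s^512 ≡ 2270^2 = 5152900 ≡ 1523
935 = 512 + 256 + 128 + 32 + 4 + 2 + 1, so s^935 ≡ 1523·2270·893·424·1010·2503·1762 ≡ 402 (mod 3143)
s^935 mod 3143 = 402, but m = 375.

fails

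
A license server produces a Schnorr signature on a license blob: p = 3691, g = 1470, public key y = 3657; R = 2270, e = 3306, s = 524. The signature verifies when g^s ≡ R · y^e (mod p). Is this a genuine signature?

forged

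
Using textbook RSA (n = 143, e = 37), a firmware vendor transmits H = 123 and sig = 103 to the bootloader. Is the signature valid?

invalid

sig^2 ≡ 103^2 = 10609 ≡ 27
sig^4 ≡ 27^2 = 729 ≡ 14
sig^8 ≡ 14^2 = 196 ≡ 53
sig^16 ≡ 53^2 = 2809 ≡ 92
sig^32 ≡ 92^2 = 8464 ≡ 27
37 = 32 + 4 + 1, so sig^37 ≡ 27·14·103 ≡ 38 (mod 143)
The recovered value 38 does not match the digest 123.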